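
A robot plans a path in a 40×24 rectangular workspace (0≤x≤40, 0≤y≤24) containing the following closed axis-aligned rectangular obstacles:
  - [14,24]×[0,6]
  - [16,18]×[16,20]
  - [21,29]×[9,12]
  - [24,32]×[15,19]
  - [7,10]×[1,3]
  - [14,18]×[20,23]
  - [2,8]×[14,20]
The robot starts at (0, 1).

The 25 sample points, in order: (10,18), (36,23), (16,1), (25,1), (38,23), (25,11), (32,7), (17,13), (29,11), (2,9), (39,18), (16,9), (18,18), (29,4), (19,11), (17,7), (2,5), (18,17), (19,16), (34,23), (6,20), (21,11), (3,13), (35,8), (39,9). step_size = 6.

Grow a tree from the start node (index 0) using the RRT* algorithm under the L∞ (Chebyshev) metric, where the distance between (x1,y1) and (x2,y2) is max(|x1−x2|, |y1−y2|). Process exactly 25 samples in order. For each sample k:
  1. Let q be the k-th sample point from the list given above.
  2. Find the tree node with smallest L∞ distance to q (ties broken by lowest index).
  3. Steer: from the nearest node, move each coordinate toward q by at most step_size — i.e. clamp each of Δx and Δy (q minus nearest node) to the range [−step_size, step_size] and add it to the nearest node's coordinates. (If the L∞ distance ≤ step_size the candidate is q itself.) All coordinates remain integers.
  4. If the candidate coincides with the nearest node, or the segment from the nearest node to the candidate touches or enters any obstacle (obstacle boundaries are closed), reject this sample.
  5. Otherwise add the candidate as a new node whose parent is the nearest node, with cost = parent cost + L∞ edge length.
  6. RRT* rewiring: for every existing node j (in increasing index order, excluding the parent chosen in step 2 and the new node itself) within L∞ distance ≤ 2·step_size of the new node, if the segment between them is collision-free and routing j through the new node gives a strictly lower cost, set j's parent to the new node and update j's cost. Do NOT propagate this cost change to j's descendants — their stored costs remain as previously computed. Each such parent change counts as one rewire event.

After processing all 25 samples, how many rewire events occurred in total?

Rewire events: 1

1. q=(10,18) nearest=0 d=17 new=(6,7) → add node 1 parent=0 cost=6
2. q=(36,23) nearest=1 d=30 new=(12,13) → add node 2 parent=1 cost=12
3. q=(16,1) nearest=1 d=10 new=(12,1) → blocked by [7,10]×[1,3], reject
4. q=(25,1) nearest=2 d=13 new=(18,7) → add node 3 parent=2 cost=18
5. q=(38,23) nearest=3 d=20 new=(24,13) → blocked by [21,29]×[9,12], reject
6. q=(25,11) nearest=3 d=7 new=(24,11) → blocked by [21,29]×[9,12], reject
7. q=(32,7) nearest=3 d=14 new=(24,7) → add node 4 parent=3 cost=24
8. q=(17,13) nearest=2 d=5 new=(17,13) → add node 5 parent=2 cost=17
9. q=(29,11) nearest=4 d=5 new=(29,11) → blocked by [21,29]×[9,12], reject
10. q=(2,9) nearest=1 d=4 new=(2,9) → add node 6 parent=1 cost=10
11. q=(39,18) nearest=4 d=15 new=(30,13) → blocked by [21,29]×[9,12], reject
12. q=(16,9) nearest=3 d=2 new=(16,9) → add node 7 parent=3 cost=20
13. q=(18,18) nearest=5 d=5 new=(18,18) → blocked by [16,18]×[16,20], reject
14. q=(29,4) nearest=4 d=5 new=(29,4) → add node 8 parent=4 cost=29
15. q=(19,11) nearest=5 d=2 new=(19,11) → add node 9 parent=5 cost=19
16. q=(17,7) nearest=3 d=1 new=(17,7) → add node 10 parent=3 cost=19
17. q=(2,5) nearest=0 d=4 new=(2,5) → add node 11 parent=0 cost=4; rewire 6→11 (8<10)
18. q=(18,17) nearest=5 d=4 new=(18,17) → blocked by [16,18]×[16,20], reject
19. q=(19,16) nearest=5 d=3 new=(19,16) → add node 12 parent=5 cost=20
20. q=(34,23) nearest=9 d=15 new=(25,17) → blocked by [24,32]×[15,19], reject
21. q=(6,20) nearest=2 d=7 new=(6,19) → blocked by [2,8]×[14,20], reject
22. q=(21,11) nearest=9 d=2 new=(21,11) → blocked by [21,29]×[9,12], reject
23. q=(3,13) nearest=6 d=4 new=(3,13) → add node 13 parent=6 cost=12
24. q=(35,8) nearest=8 d=6 new=(35,8) → add node 14 parent=8 cost=35
25. q=(39,9) nearest=14 d=4 new=(39,9) → add node 15 parent=14 cost=39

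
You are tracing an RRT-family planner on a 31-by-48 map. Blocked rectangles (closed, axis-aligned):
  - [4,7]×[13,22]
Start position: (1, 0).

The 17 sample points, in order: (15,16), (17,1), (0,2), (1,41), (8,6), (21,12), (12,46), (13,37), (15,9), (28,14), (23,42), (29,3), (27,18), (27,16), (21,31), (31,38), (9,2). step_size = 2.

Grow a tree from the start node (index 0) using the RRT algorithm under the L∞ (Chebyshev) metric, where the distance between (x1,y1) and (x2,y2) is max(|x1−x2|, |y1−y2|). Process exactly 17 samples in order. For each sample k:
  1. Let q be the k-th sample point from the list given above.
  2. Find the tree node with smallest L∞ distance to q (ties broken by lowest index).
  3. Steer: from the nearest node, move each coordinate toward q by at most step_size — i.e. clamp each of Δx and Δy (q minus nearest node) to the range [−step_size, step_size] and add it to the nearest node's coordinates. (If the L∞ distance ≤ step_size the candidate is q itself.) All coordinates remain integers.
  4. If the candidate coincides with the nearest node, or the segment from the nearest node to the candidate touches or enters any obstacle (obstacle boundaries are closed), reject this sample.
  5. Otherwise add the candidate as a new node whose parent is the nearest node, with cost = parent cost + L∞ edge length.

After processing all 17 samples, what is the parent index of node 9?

1. q=(15,16) nearest=0 d=16 new=(3,2) → add node 1 parent=0 cost=2
2. q=(17,1) nearest=1 d=14 new=(5,1) → add node 2 parent=1 cost=4
3. q=(0,2) nearest=0 d=2 new=(0,2) → add node 3 parent=0 cost=2
4. q=(1,41) nearest=1 d=39 new=(1,4) → add node 4 parent=1 cost=4
5. q=(8,6) nearest=1 d=5 new=(5,4) → add node 5 parent=1 cost=4
6. q=(21,12) nearest=2 d=16 new=(7,3) → add node 6 parent=2 cost=6
7. q=(12,46) nearest=4 d=42 new=(3,6) → add node 7 parent=4 cost=6
8. q=(13,37) nearest=7 d=31 new=(5,8) → add node 8 parent=7 cost=8
9. q=(15,9) nearest=6 d=8 new=(9,5) → add node 9 parent=6 cost=8
10. q=(28,14) nearest=9 d=19 new=(11,7) → add node 10 parent=9 cost=10
11. q=(23,42) nearest=8 d=34 new=(7,10) → add node 11 parent=8 cost=10
12. q=(29,3) nearest=10 d=18 new=(13,5) → add node 12 parent=10 cost=12
13. q=(27,18) nearest=12 d=14 new=(15,7) → add node 13 parent=12 cost=14
14. q=(27,16) nearest=13 d=12 new=(17,9) → add node 14 parent=13 cost=16
15. q=(21,31) nearest=11 d=21 new=(9,12) → add node 15 parent=11 cost=12
16. q=(31,38) nearest=15 d=26 new=(11,14) → add node 16 parent=15 cost=14
17. q=(9,2) nearest=6 d=2 new=(9,2) → add node 17 parent=6 cost=8

Parent of node 9: 6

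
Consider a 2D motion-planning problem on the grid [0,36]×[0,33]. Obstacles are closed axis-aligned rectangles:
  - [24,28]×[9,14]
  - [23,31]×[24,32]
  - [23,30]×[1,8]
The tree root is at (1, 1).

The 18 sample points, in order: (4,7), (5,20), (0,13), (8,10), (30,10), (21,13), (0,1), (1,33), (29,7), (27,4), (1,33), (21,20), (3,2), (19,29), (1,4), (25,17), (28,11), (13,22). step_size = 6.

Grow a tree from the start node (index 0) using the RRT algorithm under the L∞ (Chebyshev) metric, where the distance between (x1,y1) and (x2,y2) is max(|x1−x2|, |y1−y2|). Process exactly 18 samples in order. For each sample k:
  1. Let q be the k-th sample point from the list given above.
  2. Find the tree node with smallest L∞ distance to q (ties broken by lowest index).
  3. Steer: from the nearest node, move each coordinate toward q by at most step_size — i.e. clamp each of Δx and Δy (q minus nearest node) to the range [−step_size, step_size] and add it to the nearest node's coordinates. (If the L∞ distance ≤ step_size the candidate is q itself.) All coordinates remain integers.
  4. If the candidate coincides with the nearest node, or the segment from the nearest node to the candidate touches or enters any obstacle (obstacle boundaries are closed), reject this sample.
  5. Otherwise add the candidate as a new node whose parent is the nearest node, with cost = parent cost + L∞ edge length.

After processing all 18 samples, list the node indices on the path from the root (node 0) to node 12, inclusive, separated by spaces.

Path: 0 1 2 4 5 6 10 12

1. q=(4,7) nearest=0 d=6 new=(4,7) → add node 1 parent=0 cost=6
2. q=(5,20) nearest=1 d=13 new=(5,13) → add node 2 parent=1 cost=12
3. q=(0,13) nearest=2 d=5 new=(0,13) → add node 3 parent=2 cost=17
4. q=(8,10) nearest=2 d=3 new=(8,10) → add node 4 parent=2 cost=15
5. q=(30,10) nearest=4 d=22 new=(14,10) → add node 5 parent=4 cost=21
6. q=(21,13) nearest=5 d=7 new=(20,13) → add node 6 parent=5 cost=27
7. q=(0,1) nearest=0 d=1 new=(0,1) → add node 7 parent=0 cost=1
8. q=(1,33) nearest=2 d=20 new=(1,19) → add node 8 parent=2 cost=18
9. q=(29,7) nearest=6 d=9 new=(26,7) → blocked by [24,28]×[9,14], reject
10. q=(27,4) nearest=6 d=9 new=(26,7) → blocked by [24,28]×[9,14], reject
11. q=(1,33) nearest=8 d=14 new=(1,25) → add node 9 parent=8 cost=24
12. q=(21,20) nearest=6 d=7 new=(21,19) → add node 10 parent=6 cost=33
13. q=(3,2) nearest=0 d=2 new=(3,2) → add node 11 parent=0 cost=2
14. q=(19,29) nearest=10 d=10 new=(19,25) → add node 12 parent=10 cost=39
15. q=(1,4) nearest=11 d=2 new=(1,4) → add node 13 parent=11 cost=4
16. q=(25,17) nearest=10 d=4 new=(25,17) → add node 14 parent=10 cost=37
17. q=(28,11) nearest=14 d=6 new=(28,11) → blocked by [24,28]×[9,14], reject
18. q=(13,22) nearest=12 d=6 new=(13,22) → add node 15 parent=12 cost=45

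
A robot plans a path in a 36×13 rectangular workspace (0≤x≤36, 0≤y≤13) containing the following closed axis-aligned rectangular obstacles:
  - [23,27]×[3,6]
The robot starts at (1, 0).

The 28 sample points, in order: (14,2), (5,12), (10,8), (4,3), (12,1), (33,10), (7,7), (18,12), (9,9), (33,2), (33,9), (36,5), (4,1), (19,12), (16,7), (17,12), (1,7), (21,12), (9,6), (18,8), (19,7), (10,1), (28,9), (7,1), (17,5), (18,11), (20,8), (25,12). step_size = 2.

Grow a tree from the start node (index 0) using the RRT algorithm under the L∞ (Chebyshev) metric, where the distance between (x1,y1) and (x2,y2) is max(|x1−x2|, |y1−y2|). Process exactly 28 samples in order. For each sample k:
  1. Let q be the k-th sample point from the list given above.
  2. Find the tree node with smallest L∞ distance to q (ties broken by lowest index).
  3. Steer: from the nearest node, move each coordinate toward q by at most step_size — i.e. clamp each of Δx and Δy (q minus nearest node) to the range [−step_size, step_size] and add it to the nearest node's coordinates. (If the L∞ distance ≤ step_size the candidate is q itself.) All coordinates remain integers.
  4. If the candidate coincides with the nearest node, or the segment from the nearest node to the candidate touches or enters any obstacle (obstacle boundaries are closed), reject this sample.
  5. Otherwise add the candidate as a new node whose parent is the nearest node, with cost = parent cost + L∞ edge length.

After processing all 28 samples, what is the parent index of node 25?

1. q=(14,2) nearest=0 d=13 new=(3,2) → add node 1 parent=0 cost=2
2. q=(5,12) nearest=1 d=10 new=(5,4) → add node 2 parent=1 cost=4
3. q=(10,8) nearest=2 d=5 new=(7,6) → add node 3 parent=2 cost=6
4. q=(4,3) nearest=1 d=1 new=(4,3) → add node 4 parent=1 cost=3
5. q=(12,1) nearest=3 d=5 new=(9,4) → add node 5 parent=3 cost=8
6. q=(33,10) nearest=5 d=24 new=(11,6) → add node 6 parent=5 cost=10
7. q=(7,7) nearest=3 d=1 new=(7,7) → add node 7 parent=3 cost=7
8. q=(18,12) nearest=6 d=7 new=(13,8) → add node 8 parent=6 cost=12
9. q=(9,9) nearest=7 d=2 new=(9,9) → add node 9 parent=7 cost=9
10. q=(33,2) nearest=8 d=20 new=(15,6) → add node 10 parent=8 cost=14
11. q=(33,9) nearest=10 d=18 new=(17,8) → add node 11 parent=10 cost=16
12. q=(36,5) nearest=11 d=19 new=(19,6) → add node 12 parent=11 cost=18
13. q=(4,1) nearest=1 d=1 new=(4,1) → add node 13 parent=1 cost=3
14. q=(19,12) nearest=11 d=4 new=(19,10) → add node 14 parent=11 cost=18
15. q=(16,7) nearest=10 d=1 new=(16,7) → add node 15 parent=10 cost=15
16. q=(17,12) nearest=14 d=2 new=(17,12) → add node 16 parent=14 cost=20
17. q=(1,7) nearest=2 d=4 new=(3,6) → add node 17 parent=2 cost=6
18. q=(21,12) nearest=14 d=2 new=(21,12) → add node 18 parent=14 cost=20
19. q=(9,6) nearest=3 d=2 new=(9,6) → add node 19 parent=3 cost=8
20. q=(18,8) nearest=11 d=1 new=(18,8) → add node 20 parent=11 cost=17
21. q=(19,7) nearest=12 d=1 new=(19,7) → add node 21 parent=12 cost=19
22. q=(10,1) nearest=5 d=3 new=(10,2) → add node 22 parent=5 cost=10
23. q=(28,9) nearest=18 d=7 new=(23,10) → add node 23 parent=18 cost=22
24. q=(7,1) nearest=2 d=3 new=(7,2) → add node 24 parent=2 cost=6
25. q=(17,5) nearest=10 d=2 new=(17,5) → add node 25 parent=10 cost=16
26. q=(18,11) nearest=14 d=1 new=(18,11) → add node 26 parent=14 cost=19
27. q=(20,8) nearest=21 d=1 new=(20,8) → add node 27 parent=21 cost=20
28. q=(25,12) nearest=23 d=2 new=(25,12) → add node 28 parent=23 cost=24

Parent of node 25: 10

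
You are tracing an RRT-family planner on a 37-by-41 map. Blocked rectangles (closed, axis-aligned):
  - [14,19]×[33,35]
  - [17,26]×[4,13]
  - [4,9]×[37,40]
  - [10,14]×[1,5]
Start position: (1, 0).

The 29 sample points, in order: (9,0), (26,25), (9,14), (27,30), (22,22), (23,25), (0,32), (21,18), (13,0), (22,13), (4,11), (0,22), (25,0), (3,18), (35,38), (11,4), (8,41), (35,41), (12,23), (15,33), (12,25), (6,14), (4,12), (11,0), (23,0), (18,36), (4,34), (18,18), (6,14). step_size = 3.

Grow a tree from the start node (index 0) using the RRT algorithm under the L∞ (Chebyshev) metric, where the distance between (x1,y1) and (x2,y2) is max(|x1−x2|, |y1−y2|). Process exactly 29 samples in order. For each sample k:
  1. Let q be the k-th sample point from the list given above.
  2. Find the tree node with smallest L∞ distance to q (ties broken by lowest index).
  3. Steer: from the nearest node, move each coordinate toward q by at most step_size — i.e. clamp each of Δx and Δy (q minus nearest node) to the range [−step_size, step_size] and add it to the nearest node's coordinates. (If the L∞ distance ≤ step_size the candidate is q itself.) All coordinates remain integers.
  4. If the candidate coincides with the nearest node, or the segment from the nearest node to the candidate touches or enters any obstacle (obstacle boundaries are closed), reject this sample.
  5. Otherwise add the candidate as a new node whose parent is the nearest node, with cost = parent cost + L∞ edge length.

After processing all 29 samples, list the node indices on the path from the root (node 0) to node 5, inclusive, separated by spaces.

Path: 0 2 3 4 5

1. q=(9,0) nearest=0 d=8 new=(4,0) → add node 1 parent=0 cost=3
2. q=(26,25) nearest=0 d=25 new=(4,3) → add node 2 parent=0 cost=3
3. q=(9,14) nearest=2 d=11 new=(7,6) → add node 3 parent=2 cost=6
4. q=(27,30) nearest=3 d=24 new=(10,9) → add node 4 parent=3 cost=9
5. q=(22,22) nearest=4 d=13 new=(13,12) → add node 5 parent=4 cost=12
6. q=(23,25) nearest=5 d=13 new=(16,15) → add node 6 parent=5 cost=15
7. q=(0,32) nearest=6 d=17 new=(13,18) → add node 7 parent=6 cost=18
8. q=(21,18) nearest=6 d=5 new=(19,18) → add node 8 parent=6 cost=18
9. q=(13,0) nearest=3 d=6 new=(10,3) → blocked by [10,14]×[1,5], reject
10. q=(22,13) nearest=8 d=5 new=(22,15) → add node 9 parent=8 cost=21
11. q=(4,11) nearest=3 d=5 new=(4,9) → add node 10 parent=3 cost=9
12. q=(0,22) nearest=4 d=13 new=(7,12) → add node 11 parent=4 cost=12
13. q=(25,0) nearest=5 d=12 new=(16,9) → add node 12 parent=5 cost=15
14. q=(3,18) nearest=11 d=6 new=(4,15) → add node 13 parent=11 cost=15
15. q=(35,38) nearest=8 d=20 new=(22,21) → add node 14 parent=8 cost=21
16. q=(11,4) nearest=3 d=4 new=(10,4) → blocked by [10,14]×[1,5], reject
17. q=(8,41) nearest=14 d=20 new=(19,24) → add node 15 parent=14 cost=24
18. q=(35,41) nearest=15 d=17 new=(22,27) → add node 16 parent=15 cost=27
19. q=(12,23) nearest=7 d=5 new=(12,21) → add node 17 parent=7 cost=21
20. q=(15,33) nearest=16 d=7 new=(19,30) → add node 18 parent=16 cost=30
21. q=(12,25) nearest=17 d=4 new=(12,24) → add node 19 parent=17 cost=24
22. q=(6,14) nearest=11 d=2 new=(6,14) → add node 20 parent=11 cost=14
23. q=(4,12) nearest=20 d=2 new=(4,12) → add node 21 parent=20 cost=16
24. q=(11,0) nearest=3 d=6 new=(10,3) → blocked by [10,14]×[1,5], reject
25. q=(23,0) nearest=12 d=9 new=(19,6) → blocked by [17,26]×[4,13], reject
26. q=(18,36) nearest=18 d=6 new=(18,33) → blocked by [14,19]×[33,35], reject
27. q=(4,34) nearest=19 d=10 new=(9,27) → add node 22 parent=19 cost=27
28. q=(18,18) nearest=8 d=1 new=(18,18) → add node 23 parent=8 cost=19
29. q=(6,14) nearest=20 d=0 → coincident, reject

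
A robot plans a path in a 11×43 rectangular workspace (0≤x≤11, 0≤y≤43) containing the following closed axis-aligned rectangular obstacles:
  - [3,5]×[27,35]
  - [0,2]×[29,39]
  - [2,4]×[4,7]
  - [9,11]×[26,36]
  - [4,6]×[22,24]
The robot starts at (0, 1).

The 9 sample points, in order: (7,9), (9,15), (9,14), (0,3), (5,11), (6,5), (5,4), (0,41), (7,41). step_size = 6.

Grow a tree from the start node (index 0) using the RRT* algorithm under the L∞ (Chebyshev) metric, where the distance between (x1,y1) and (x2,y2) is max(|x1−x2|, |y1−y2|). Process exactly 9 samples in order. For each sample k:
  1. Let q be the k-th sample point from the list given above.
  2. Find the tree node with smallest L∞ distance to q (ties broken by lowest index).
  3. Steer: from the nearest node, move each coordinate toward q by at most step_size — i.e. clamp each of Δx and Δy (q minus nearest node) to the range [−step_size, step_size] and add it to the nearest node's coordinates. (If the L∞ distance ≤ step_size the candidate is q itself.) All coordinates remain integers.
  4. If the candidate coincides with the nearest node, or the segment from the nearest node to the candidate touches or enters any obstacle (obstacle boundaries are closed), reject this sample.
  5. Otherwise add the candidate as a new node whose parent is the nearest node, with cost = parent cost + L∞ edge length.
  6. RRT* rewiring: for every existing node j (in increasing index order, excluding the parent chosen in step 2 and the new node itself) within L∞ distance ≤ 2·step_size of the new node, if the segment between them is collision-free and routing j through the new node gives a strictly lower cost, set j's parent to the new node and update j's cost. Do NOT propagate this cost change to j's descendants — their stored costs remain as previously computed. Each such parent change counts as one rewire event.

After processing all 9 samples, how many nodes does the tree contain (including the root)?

1. q=(7,9) nearest=0 d=8 new=(6,7) → blocked by [2,4]×[4,7], reject
2. q=(9,15) nearest=0 d=14 new=(6,7) → blocked by [2,4]×[4,7], reject
3. q=(9,14) nearest=0 d=13 new=(6,7) → blocked by [2,4]×[4,7], reject
4. q=(0,3) nearest=0 d=2 new=(0,3) → add node 1 parent=0 cost=2
5. q=(5,11) nearest=1 d=8 new=(5,9) → blocked by [2,4]×[4,7], reject
6. q=(6,5) nearest=0 d=6 new=(6,5) → add node 2 parent=0 cost=6
7. q=(5,4) nearest=2 d=1 new=(5,4) → add node 3 parent=2 cost=7
8. q=(0,41) nearest=2 d=36 new=(0,11) → blocked by [2,4]×[4,7], reject
9. q=(7,41) nearest=2 d=36 new=(7,11) → add node 4 parent=2 cost=12

Node count: 5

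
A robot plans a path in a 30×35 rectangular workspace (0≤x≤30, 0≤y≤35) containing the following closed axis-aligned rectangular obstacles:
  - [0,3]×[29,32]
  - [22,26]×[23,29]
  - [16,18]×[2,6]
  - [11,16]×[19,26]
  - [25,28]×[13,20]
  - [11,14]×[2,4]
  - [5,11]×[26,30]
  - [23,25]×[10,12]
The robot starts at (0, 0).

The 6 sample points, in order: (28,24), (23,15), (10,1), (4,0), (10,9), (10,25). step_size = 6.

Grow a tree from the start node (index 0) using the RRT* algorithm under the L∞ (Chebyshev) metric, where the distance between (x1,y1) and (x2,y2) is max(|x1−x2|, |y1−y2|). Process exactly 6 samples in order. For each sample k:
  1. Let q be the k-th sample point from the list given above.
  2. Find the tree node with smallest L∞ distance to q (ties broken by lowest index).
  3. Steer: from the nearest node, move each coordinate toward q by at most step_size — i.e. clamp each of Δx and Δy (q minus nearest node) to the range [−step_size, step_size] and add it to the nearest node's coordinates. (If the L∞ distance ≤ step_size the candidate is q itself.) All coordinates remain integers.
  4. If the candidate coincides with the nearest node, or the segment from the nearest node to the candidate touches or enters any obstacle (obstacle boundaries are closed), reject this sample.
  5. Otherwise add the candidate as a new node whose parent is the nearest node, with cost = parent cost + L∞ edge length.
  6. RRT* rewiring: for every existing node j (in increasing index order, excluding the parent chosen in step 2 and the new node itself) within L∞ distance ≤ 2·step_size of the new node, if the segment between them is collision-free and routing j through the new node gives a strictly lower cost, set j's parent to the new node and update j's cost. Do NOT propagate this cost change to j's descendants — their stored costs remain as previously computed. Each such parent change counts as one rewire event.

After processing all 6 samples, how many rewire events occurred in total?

Rewire events: 1

1. q=(28,24) nearest=0 d=28 new=(6,6) → add node 1 parent=0 cost=6
2. q=(23,15) nearest=1 d=17 new=(12,12) → add node 2 parent=1 cost=12
3. q=(10,1) nearest=1 d=5 new=(10,1) → add node 3 parent=1 cost=11
4. q=(4,0) nearest=0 d=4 new=(4,0) → add node 4 parent=0 cost=4; rewire 3→4 (10<11)
5. q=(10,9) nearest=2 d=3 new=(10,9) → add node 5 parent=2 cost=15
6. q=(10,25) nearest=2 d=13 new=(10,18) → add node 6 parent=2 cost=18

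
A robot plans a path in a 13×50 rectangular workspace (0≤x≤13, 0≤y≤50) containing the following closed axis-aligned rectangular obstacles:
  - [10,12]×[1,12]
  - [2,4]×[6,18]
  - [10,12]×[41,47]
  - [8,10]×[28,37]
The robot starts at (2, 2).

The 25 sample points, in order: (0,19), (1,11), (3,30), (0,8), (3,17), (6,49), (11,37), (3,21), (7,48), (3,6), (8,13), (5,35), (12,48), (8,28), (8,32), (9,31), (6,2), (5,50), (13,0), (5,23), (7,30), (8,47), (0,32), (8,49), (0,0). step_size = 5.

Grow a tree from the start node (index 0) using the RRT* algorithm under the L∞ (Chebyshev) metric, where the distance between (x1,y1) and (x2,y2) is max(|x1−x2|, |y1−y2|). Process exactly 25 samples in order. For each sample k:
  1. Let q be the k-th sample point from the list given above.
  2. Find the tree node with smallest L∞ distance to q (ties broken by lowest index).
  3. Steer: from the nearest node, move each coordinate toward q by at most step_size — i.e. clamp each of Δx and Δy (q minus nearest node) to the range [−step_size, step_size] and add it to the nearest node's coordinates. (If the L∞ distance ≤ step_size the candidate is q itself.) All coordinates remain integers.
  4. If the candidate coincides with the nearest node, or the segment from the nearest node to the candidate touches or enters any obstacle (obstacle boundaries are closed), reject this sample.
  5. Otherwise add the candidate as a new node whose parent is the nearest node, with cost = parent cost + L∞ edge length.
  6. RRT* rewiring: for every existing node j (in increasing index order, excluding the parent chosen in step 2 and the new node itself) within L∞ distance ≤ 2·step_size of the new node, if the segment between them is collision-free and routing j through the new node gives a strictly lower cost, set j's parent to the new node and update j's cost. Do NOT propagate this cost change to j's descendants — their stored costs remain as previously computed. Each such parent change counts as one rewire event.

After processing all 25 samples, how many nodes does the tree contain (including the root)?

Node count: 8

1. q=(0,19) nearest=0 d=17 new=(0,7) → add node 1 parent=0 cost=5
2. q=(1,11) nearest=1 d=4 new=(1,11) → add node 2 parent=1 cost=9
3. q=(3,30) nearest=2 d=19 new=(3,16) → blocked by [2,4]×[6,18], reject
4. q=(0,8) nearest=1 d=1 new=(0,8) → add node 3 parent=1 cost=6
5. q=(3,17) nearest=2 d=6 new=(3,16) → blocked by [2,4]×[6,18], reject
6. q=(6,49) nearest=2 d=38 new=(6,16) → blocked by [2,4]×[6,18], reject
7. q=(11,37) nearest=2 d=26 new=(6,16) → blocked by [2,4]×[6,18], reject
8. q=(3,21) nearest=2 d=10 new=(3,16) → blocked by [2,4]×[6,18], reject
9. q=(7,48) nearest=2 d=37 new=(6,16) → blocked by [2,4]×[6,18], reject
10. q=(3,6) nearest=1 d=3 new=(3,6) → blocked by [2,4]×[6,18], reject
11. q=(8,13) nearest=2 d=7 new=(6,13) → blocked by [2,4]×[6,18], reject
12. q=(5,35) nearest=2 d=24 new=(5,16) → blocked by [2,4]×[6,18], reject
13. q=(12,48) nearest=2 d=37 new=(6,16) → blocked by [2,4]×[6,18], reject
14. q=(8,28) nearest=2 d=17 new=(6,16) → blocked by [2,4]×[6,18], reject
15. q=(8,32) nearest=2 d=21 new=(6,16) → blocked by [2,4]×[6,18], reject
16. q=(9,31) nearest=2 d=20 new=(6,16) → blocked by [2,4]×[6,18], reject
17. q=(6,2) nearest=0 d=4 new=(6,2) → add node 4 parent=0 cost=4
18. q=(5,50) nearest=2 d=39 new=(5,16) → blocked by [2,4]×[6,18], reject
19. q=(13,0) nearest=4 d=7 new=(11,0) → add node 5 parent=4 cost=9
20. q=(5,23) nearest=2 d=12 new=(5,16) → blocked by [2,4]×[6,18], reject
21. q=(7,30) nearest=2 d=19 new=(6,16) → blocked by [2,4]×[6,18], reject
22. q=(8,47) nearest=2 d=36 new=(6,16) → blocked by [2,4]×[6,18], reject
23. q=(0,32) nearest=2 d=21 new=(0,16) → add node 6 parent=2 cost=14
24. q=(8,49) nearest=6 d=33 new=(5,21) → blocked by [2,4]×[6,18], reject
25. q=(0,0) nearest=0 d=2 new=(0,0) → add node 7 parent=0 cost=2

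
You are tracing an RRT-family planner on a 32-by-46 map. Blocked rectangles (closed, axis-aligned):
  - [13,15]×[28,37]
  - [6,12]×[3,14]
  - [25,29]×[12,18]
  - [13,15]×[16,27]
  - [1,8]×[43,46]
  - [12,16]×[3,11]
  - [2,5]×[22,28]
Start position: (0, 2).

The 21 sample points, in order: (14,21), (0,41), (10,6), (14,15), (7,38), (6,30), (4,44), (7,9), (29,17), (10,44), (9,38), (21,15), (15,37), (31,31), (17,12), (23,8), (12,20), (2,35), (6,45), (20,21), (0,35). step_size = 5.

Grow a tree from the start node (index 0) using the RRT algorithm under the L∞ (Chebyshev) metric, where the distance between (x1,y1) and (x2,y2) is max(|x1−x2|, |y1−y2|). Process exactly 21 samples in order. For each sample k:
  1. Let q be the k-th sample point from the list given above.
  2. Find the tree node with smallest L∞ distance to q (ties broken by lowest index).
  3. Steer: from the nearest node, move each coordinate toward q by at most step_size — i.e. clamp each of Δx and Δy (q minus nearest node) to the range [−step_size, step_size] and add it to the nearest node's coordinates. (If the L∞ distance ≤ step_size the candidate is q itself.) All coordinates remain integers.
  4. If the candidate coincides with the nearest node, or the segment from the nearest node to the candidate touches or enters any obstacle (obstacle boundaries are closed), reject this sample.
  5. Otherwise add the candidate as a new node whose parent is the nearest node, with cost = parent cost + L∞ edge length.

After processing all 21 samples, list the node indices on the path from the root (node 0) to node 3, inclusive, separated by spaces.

1. q=(14,21) nearest=0 d=19 new=(5,7) → add node 1 parent=0 cost=5
2. q=(0,41) nearest=1 d=34 new=(0,12) → add node 2 parent=1 cost=10
3. q=(10,6) nearest=1 d=5 new=(10,6) → blocked by [6,12]×[3,14], reject
4. q=(14,15) nearest=1 d=9 new=(10,12) → blocked by [6,12]×[3,14], reject
5. q=(7,38) nearest=2 d=26 new=(5,17) → add node 3 parent=2 cost=15
6. q=(6,30) nearest=3 d=13 new=(6,22) → add node 4 parent=3 cost=20
7. q=(4,44) nearest=4 d=22 new=(4,27) → blocked by [2,5]×[22,28], reject
8. q=(7,9) nearest=1 d=2 new=(7,9) → blocked by [6,12]×[3,14], reject
9. q=(29,17) nearest=4 d=23 new=(11,17) → add node 5 parent=4 cost=25
10. q=(10,44) nearest=4 d=22 new=(10,27) → add node 6 parent=4 cost=25
11. q=(9,38) nearest=6 d=11 new=(9,32) → add node 7 parent=6 cost=30
12. q=(21,15) nearest=5 d=10 new=(16,15) → blocked by [13,15]×[16,27], reject
13. q=(15,37) nearest=7 d=6 new=(14,37) → blocked by [13,15]×[28,37], reject
14. q=(31,31) nearest=5 d=20 new=(16,22) → blocked by [13,15]×[16,27], reject
15. q=(17,12) nearest=5 d=6 new=(16,12) → add node 8 parent=5 cost=30
16. q=(23,8) nearest=8 d=7 new=(21,8) → add node 9 parent=8 cost=35
17. q=(12,20) nearest=5 d=3 new=(12,20) → add node 10 parent=5 cost=28
18. q=(2,35) nearest=7 d=7 new=(4,35) → add node 11 parent=7 cost=35
19. q=(6,45) nearest=11 d=10 new=(6,40) → add node 12 parent=11 cost=40
20. q=(20,21) nearest=10 d=8 new=(17,21) → blocked by [13,15]×[16,27], reject
21. q=(0,35) nearest=11 d=4 new=(0,35) → add node 13 parent=11 cost=39

Path: 0 1 2 3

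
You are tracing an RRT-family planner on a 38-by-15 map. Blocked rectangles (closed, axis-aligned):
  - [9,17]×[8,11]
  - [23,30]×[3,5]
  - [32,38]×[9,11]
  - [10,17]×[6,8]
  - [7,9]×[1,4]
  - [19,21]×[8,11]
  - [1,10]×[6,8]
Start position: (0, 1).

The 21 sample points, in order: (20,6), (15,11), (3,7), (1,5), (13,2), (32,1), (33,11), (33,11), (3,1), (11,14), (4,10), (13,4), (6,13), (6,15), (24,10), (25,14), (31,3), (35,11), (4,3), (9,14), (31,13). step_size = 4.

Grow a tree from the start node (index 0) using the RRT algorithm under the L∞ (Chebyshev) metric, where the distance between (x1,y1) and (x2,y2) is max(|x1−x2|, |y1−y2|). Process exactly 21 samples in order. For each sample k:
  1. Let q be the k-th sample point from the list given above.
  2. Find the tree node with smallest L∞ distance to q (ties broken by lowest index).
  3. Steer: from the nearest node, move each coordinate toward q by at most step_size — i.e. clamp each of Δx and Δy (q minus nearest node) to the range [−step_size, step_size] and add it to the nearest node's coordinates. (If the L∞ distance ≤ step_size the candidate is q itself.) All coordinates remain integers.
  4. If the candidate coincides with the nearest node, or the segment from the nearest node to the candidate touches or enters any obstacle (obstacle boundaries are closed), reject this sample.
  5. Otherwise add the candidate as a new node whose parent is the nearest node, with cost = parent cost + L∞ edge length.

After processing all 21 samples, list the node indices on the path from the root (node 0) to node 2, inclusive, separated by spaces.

1. q=(20,6) nearest=0 d=20 new=(4,5) → add node 1 parent=0 cost=4
2. q=(15,11) nearest=1 d=11 new=(8,9) → blocked by [1,10]×[6,8], reject
3. q=(3,7) nearest=1 d=2 new=(3,7) → blocked by [1,10]×[6,8], reject
4. q=(1,5) nearest=1 d=3 new=(1,5) → add node 2 parent=1 cost=7
5. q=(13,2) nearest=1 d=9 new=(8,2) → blocked by [7,9]×[1,4], reject
6. q=(32,1) nearest=1 d=28 new=(8,1) → blocked by [7,9]×[1,4], reject
7. q=(33,11) nearest=1 d=29 new=(8,9) → blocked by [1,10]×[6,8], reject
8. q=(33,11) nearest=1 d=29 new=(8,9) → blocked by [1,10]×[6,8], reject
9. q=(3,1) nearest=0 d=3 new=(3,1) → add node 3 parent=0 cost=3
10. q=(11,14) nearest=1 d=9 new=(8,9) → blocked by [1,10]×[6,8], reject
11. q=(4,10) nearest=1 d=5 new=(4,9) → blocked by [1,10]×[6,8], reject
12. q=(13,4) nearest=1 d=9 new=(8,4) → blocked by [7,9]×[1,4], reject
13. q=(6,13) nearest=1 d=8 new=(6,9) → blocked by [1,10]×[6,8], reject
14. q=(6,15) nearest=1 d=10 new=(6,9) → blocked by [1,10]×[6,8], reject
15. q=(24,10) nearest=1 d=20 new=(8,9) → blocked by [1,10]×[6,8], reject
16. q=(25,14) nearest=1 d=21 new=(8,9) → blocked by [1,10]×[6,8], reject
17. q=(31,3) nearest=1 d=27 new=(8,3) → blocked by [7,9]×[1,4], reject
18. q=(35,11) nearest=1 d=31 new=(8,9) → blocked by [1,10]×[6,8], reject
19. q=(4,3) nearest=1 d=2 new=(4,3) → add node 4 parent=1 cost=6
20. q=(9,14) nearest=1 d=9 new=(8,9) → blocked by [1,10]×[6,8], reject
21. q=(31,13) nearest=1 d=27 new=(8,9) → blocked by [1,10]×[6,8], reject

Path: 0 1 2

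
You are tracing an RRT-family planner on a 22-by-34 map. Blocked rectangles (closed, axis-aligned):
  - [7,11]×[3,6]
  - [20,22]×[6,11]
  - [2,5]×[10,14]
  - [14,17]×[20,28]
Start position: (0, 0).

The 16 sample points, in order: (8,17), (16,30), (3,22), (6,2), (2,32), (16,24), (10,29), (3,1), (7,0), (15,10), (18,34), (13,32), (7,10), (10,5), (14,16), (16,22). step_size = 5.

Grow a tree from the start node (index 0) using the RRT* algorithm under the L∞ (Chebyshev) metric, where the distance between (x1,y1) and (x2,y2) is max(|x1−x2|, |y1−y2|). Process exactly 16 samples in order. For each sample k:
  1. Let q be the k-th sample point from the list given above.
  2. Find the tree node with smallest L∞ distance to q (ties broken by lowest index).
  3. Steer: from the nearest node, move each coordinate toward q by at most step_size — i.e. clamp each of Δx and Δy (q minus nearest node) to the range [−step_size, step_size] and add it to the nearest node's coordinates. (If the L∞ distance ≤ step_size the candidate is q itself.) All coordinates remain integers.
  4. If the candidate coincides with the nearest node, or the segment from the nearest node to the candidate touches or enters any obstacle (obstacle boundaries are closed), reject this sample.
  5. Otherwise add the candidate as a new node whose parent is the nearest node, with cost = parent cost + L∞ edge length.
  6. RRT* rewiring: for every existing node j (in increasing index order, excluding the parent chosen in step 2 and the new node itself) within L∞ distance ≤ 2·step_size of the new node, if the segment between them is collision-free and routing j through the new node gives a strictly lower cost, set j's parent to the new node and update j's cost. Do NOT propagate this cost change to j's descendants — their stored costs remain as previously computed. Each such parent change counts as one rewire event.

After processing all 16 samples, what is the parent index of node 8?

Parent of node 8: 0

1. q=(8,17) nearest=0 d=17 new=(5,5) → add node 1 parent=0 cost=5
2. q=(16,30) nearest=1 d=25 new=(10,10) → add node 2 parent=1 cost=10
3. q=(3,22) nearest=2 d=12 new=(5,15) → add node 3 parent=2 cost=15
4. q=(6,2) nearest=1 d=3 new=(6,2) → add node 4 parent=1 cost=8
5. q=(2,32) nearest=3 d=17 new=(2,20) → add node 5 parent=3 cost=20
6. q=(16,24) nearest=3 d=11 new=(10,20) → add node 6 parent=3 cost=20
7. q=(10,29) nearest=5 d=9 new=(7,25) → add node 7 parent=5 cost=25
8. q=(3,1) nearest=0 d=3 new=(3,1) → add node 8 parent=0 cost=3; rewire 4→8 (6<8)
9. q=(7,0) nearest=4 d=2 new=(7,0) → add node 9 parent=4 cost=8
10. q=(15,10) nearest=2 d=5 new=(15,10) → add node 10 parent=2 cost=15
11. q=(18,34) nearest=7 d=11 new=(12,30) → add node 11 parent=7 cost=30
12. q=(13,32) nearest=11 d=2 new=(13,32) → add node 12 parent=11 cost=32
13. q=(7,10) nearest=2 d=3 new=(7,10) → add node 13 parent=2 cost=13
14. q=(10,5) nearest=4 d=4 new=(10,5) → blocked by [7,11]×[3,6], reject
15. q=(14,16) nearest=6 d=4 new=(14,16) → add node 14 parent=6 cost=24
16. q=(16,22) nearest=6 d=6 new=(15,22) → blocked by [14,17]×[20,28], reject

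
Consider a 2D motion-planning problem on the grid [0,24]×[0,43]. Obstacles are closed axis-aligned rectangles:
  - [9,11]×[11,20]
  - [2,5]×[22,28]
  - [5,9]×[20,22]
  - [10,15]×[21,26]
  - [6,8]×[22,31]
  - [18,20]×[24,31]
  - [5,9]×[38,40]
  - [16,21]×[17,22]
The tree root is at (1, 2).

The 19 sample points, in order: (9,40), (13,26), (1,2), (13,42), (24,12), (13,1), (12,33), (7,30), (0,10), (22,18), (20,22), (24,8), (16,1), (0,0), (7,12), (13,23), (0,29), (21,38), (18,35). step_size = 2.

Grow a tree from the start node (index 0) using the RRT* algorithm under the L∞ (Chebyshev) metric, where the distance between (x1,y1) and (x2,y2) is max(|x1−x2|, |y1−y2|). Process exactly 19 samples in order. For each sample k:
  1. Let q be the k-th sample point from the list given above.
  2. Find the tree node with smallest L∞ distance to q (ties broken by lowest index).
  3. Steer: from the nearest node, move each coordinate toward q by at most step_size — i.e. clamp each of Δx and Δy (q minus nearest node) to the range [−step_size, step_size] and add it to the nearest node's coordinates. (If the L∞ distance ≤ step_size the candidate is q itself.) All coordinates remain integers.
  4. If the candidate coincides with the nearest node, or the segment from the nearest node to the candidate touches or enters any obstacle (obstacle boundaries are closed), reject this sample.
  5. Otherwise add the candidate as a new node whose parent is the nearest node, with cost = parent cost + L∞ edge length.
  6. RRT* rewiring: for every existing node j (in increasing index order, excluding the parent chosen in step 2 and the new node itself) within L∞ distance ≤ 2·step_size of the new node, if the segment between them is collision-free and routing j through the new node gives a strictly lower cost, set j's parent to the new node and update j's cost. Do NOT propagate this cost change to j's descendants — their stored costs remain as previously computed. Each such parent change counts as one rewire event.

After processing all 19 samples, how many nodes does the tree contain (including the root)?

Node count: 13

1. q=(9,40) nearest=0 d=38 new=(3,4) → add node 1 parent=0 cost=2
2. q=(13,26) nearest=1 d=22 new=(5,6) → add node 2 parent=1 cost=4
3. q=(1,2) nearest=0 d=0 → coincident, reject
4. q=(13,42) nearest=2 d=36 new=(7,8) → add node 3 parent=2 cost=6
5. q=(24,12) nearest=3 d=17 new=(9,10) → add node 4 parent=3 cost=8
6. q=(13,1) nearest=3 d=7 new=(9,6) → add node 5 parent=3 cost=8
7. q=(12,33) nearest=4 d=23 new=(11,12) → blocked by [9,11]×[11,20], reject
8. q=(7,30) nearest=4 d=20 new=(7,12) → add node 6 parent=4 cost=10
9. q=(0,10) nearest=2 d=5 new=(3,8) → add node 7 parent=2 cost=6
10. q=(22,18) nearest=4 d=13 new=(11,12) → blocked by [9,11]×[11,20], reject
11. q=(20,22) nearest=4 d=12 new=(11,12) → blocked by [9,11]×[11,20], reject
12. q=(24,8) nearest=4 d=15 new=(11,8) → add node 8 parent=4 cost=10
13. q=(16,1) nearest=5 d=7 new=(11,4) → add node 9 parent=5 cost=10
14. q=(0,0) nearest=0 d=2 new=(0,0) → add node 10 parent=0 cost=2
15. q=(7,12) nearest=6 d=0 → coincident, reject
16. q=(13,23) nearest=6 d=11 new=(9,14) → blocked by [9,11]×[11,20], reject
17. q=(0,29) nearest=6 d=17 new=(5,14) → add node 11 parent=6 cost=12
18. q=(21,38) nearest=11 d=24 new=(7,16) → add node 12 parent=11 cost=14
19. q=(18,35) nearest=12 d=19 new=(9,18) → blocked by [9,11]×[11,20], reject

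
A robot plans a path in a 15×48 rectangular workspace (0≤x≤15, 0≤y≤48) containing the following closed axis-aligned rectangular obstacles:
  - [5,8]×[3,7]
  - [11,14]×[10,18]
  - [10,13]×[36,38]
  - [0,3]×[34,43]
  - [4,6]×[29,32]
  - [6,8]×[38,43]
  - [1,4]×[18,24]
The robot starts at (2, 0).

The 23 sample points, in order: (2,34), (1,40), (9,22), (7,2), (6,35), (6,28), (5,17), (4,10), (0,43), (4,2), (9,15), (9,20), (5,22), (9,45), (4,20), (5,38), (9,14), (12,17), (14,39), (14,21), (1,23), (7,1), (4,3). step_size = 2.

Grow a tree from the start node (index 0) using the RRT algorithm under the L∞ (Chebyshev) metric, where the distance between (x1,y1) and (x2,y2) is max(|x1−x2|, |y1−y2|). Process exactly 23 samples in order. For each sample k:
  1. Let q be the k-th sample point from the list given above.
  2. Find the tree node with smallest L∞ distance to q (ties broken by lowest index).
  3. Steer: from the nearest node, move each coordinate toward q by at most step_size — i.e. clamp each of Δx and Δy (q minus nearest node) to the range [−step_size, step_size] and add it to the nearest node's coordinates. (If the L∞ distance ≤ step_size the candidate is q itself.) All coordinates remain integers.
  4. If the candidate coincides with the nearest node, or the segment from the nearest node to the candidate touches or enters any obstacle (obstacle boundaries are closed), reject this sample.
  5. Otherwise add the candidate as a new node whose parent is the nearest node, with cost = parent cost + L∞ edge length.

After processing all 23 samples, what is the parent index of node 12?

Parent of node 12: 11

1. q=(2,34) nearest=0 d=34 new=(2,2) → add node 1 parent=0 cost=2
2. q=(1,40) nearest=1 d=38 new=(1,4) → add node 2 parent=1 cost=4
3. q=(9,22) nearest=2 d=18 new=(3,6) → add node 3 parent=2 cost=6
4. q=(7,2) nearest=3 d=4 new=(5,4) → blocked by [5,8]×[3,7], reject
5. q=(6,35) nearest=3 d=29 new=(5,8) → add node 4 parent=3 cost=8
6. q=(6,28) nearest=4 d=20 new=(6,10) → add node 5 parent=4 cost=10
7. q=(5,17) nearest=5 d=7 new=(5,12) → add node 6 parent=5 cost=12
8. q=(4,10) nearest=4 d=2 new=(4,10) → add node 7 parent=4 cost=10
9. q=(0,43) nearest=6 d=31 new=(3,14) → add node 8 parent=6 cost=14
10. q=(4,2) nearest=0 d=2 new=(4,2) → add node 9 parent=0 cost=2
11. q=(9,15) nearest=6 d=4 new=(7,14) → add node 10 parent=6 cost=14
12. q=(9,20) nearest=8 d=6 new=(5,16) → add node 11 parent=8 cost=16
13. q=(5,22) nearest=11 d=6 new=(5,18) → add node 12 parent=11 cost=18
14. q=(9,45) nearest=12 d=27 new=(7,20) → add node 13 parent=12 cost=20
15. q=(4,20) nearest=12 d=2 new=(4,20) → blocked by [1,4]×[18,24], reject
16. q=(5,38) nearest=13 d=18 new=(5,22) → add node 14 parent=13 cost=22
17. q=(9,14) nearest=10 d=2 new=(9,14) → add node 15 parent=10 cost=16
18. q=(12,17) nearest=15 d=3 new=(11,16) → blocked by [11,14]×[10,18], reject
19. q=(14,39) nearest=14 d=17 new=(7,24) → add node 16 parent=14 cost=24
20. q=(14,21) nearest=10 d=7 new=(9,16) → add node 17 parent=10 cost=16
21. q=(1,23) nearest=14 d=4 new=(3,23) → blocked by [1,4]×[18,24], reject
22. q=(7,1) nearest=9 d=3 new=(6,1) → add node 18 parent=9 cost=4
23. q=(4,3) nearest=9 d=1 new=(4,3) → add node 19 parent=9 cost=3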